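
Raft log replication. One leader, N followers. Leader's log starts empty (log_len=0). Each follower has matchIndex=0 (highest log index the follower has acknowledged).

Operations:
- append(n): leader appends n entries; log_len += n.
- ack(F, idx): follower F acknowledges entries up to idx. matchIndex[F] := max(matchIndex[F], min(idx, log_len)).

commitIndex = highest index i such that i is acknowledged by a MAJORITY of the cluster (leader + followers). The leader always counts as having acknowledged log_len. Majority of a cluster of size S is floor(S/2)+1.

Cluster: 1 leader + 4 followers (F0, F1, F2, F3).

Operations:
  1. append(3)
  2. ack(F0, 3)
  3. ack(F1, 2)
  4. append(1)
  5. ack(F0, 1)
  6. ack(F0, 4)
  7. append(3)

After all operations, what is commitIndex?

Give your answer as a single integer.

Op 1: append 3 -> log_len=3
Op 2: F0 acks idx 3 -> match: F0=3 F1=0 F2=0 F3=0; commitIndex=0
Op 3: F1 acks idx 2 -> match: F0=3 F1=2 F2=0 F3=0; commitIndex=2
Op 4: append 1 -> log_len=4
Op 5: F0 acks idx 1 -> match: F0=3 F1=2 F2=0 F3=0; commitIndex=2
Op 6: F0 acks idx 4 -> match: F0=4 F1=2 F2=0 F3=0; commitIndex=2
Op 7: append 3 -> log_len=7

Answer: 2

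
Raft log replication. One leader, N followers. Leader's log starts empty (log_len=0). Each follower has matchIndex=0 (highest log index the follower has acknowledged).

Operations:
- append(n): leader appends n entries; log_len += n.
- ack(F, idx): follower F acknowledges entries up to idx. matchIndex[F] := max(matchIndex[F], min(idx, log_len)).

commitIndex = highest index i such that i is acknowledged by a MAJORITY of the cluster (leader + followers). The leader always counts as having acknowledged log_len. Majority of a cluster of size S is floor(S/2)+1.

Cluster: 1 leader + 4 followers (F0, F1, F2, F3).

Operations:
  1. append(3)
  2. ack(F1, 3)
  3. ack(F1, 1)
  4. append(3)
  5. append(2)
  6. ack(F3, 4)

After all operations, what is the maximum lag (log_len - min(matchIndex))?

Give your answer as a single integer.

Op 1: append 3 -> log_len=3
Op 2: F1 acks idx 3 -> match: F0=0 F1=3 F2=0 F3=0; commitIndex=0
Op 3: F1 acks idx 1 -> match: F0=0 F1=3 F2=0 F3=0; commitIndex=0
Op 4: append 3 -> log_len=6
Op 5: append 2 -> log_len=8
Op 6: F3 acks idx 4 -> match: F0=0 F1=3 F2=0 F3=4; commitIndex=3

Answer: 8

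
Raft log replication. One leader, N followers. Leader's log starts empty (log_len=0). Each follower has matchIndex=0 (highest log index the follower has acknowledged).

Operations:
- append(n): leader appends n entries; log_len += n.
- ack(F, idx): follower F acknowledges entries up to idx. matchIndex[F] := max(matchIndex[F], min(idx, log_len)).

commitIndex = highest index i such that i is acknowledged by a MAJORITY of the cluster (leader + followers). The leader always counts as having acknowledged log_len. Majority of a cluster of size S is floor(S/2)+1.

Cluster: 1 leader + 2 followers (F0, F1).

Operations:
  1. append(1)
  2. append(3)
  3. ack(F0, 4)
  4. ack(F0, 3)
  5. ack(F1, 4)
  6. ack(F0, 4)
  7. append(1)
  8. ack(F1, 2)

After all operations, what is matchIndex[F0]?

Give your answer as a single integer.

Op 1: append 1 -> log_len=1
Op 2: append 3 -> log_len=4
Op 3: F0 acks idx 4 -> match: F0=4 F1=0; commitIndex=4
Op 4: F0 acks idx 3 -> match: F0=4 F1=0; commitIndex=4
Op 5: F1 acks idx 4 -> match: F0=4 F1=4; commitIndex=4
Op 6: F0 acks idx 4 -> match: F0=4 F1=4; commitIndex=4
Op 7: append 1 -> log_len=5
Op 8: F1 acks idx 2 -> match: F0=4 F1=4; commitIndex=4

Answer: 4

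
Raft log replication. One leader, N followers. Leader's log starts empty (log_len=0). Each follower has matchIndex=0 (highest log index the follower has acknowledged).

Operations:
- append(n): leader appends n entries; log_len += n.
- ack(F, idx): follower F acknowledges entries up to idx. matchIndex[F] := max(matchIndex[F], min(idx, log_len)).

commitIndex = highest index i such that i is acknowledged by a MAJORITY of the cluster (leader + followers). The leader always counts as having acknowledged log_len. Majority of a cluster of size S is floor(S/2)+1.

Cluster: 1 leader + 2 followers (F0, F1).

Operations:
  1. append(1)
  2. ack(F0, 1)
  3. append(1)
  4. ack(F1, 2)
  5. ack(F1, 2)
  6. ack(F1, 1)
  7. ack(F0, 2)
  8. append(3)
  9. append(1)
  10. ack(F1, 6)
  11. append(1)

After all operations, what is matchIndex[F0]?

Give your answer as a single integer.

Op 1: append 1 -> log_len=1
Op 2: F0 acks idx 1 -> match: F0=1 F1=0; commitIndex=1
Op 3: append 1 -> log_len=2
Op 4: F1 acks idx 2 -> match: F0=1 F1=2; commitIndex=2
Op 5: F1 acks idx 2 -> match: F0=1 F1=2; commitIndex=2
Op 6: F1 acks idx 1 -> match: F0=1 F1=2; commitIndex=2
Op 7: F0 acks idx 2 -> match: F0=2 F1=2; commitIndex=2
Op 8: append 3 -> log_len=5
Op 9: append 1 -> log_len=6
Op 10: F1 acks idx 6 -> match: F0=2 F1=6; commitIndex=6
Op 11: append 1 -> log_len=7

Answer: 2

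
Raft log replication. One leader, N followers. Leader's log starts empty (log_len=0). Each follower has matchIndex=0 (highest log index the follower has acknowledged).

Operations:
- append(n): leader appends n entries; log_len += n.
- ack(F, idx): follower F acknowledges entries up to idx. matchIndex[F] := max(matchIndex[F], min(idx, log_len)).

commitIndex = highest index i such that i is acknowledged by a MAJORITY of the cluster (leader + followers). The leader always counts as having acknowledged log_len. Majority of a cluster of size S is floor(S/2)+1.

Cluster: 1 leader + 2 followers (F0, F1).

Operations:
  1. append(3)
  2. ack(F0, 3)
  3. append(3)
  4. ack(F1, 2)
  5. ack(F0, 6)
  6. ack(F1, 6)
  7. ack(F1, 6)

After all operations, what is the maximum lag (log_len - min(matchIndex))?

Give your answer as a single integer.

Op 1: append 3 -> log_len=3
Op 2: F0 acks idx 3 -> match: F0=3 F1=0; commitIndex=3
Op 3: append 3 -> log_len=6
Op 4: F1 acks idx 2 -> match: F0=3 F1=2; commitIndex=3
Op 5: F0 acks idx 6 -> match: F0=6 F1=2; commitIndex=6
Op 6: F1 acks idx 6 -> match: F0=6 F1=6; commitIndex=6
Op 7: F1 acks idx 6 -> match: F0=6 F1=6; commitIndex=6

Answer: 0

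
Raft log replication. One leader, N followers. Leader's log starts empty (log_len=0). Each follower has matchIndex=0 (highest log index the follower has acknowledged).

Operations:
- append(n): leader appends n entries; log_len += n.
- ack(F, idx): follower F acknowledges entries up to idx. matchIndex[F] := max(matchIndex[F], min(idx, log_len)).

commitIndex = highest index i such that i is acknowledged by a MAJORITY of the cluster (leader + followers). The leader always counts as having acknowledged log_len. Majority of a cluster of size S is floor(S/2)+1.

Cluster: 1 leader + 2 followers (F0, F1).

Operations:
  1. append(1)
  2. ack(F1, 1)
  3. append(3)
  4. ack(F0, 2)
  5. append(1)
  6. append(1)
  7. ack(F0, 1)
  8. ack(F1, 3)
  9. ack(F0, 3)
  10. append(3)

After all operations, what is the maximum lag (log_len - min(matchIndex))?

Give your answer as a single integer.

Op 1: append 1 -> log_len=1
Op 2: F1 acks idx 1 -> match: F0=0 F1=1; commitIndex=1
Op 3: append 3 -> log_len=4
Op 4: F0 acks idx 2 -> match: F0=2 F1=1; commitIndex=2
Op 5: append 1 -> log_len=5
Op 6: append 1 -> log_len=6
Op 7: F0 acks idx 1 -> match: F0=2 F1=1; commitIndex=2
Op 8: F1 acks idx 3 -> match: F0=2 F1=3; commitIndex=3
Op 9: F0 acks idx 3 -> match: F0=3 F1=3; commitIndex=3
Op 10: append 3 -> log_len=9

Answer: 6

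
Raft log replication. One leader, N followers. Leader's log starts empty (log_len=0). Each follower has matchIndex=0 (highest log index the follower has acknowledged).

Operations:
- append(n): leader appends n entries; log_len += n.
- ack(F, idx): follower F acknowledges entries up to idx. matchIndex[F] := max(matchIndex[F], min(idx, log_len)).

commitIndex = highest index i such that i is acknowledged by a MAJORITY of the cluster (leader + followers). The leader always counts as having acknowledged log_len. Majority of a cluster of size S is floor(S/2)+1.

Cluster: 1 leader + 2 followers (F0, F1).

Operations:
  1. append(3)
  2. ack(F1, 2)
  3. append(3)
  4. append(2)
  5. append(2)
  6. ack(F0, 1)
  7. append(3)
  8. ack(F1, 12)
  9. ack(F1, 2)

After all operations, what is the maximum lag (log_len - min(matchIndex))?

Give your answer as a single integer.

Answer: 12

Derivation:
Op 1: append 3 -> log_len=3
Op 2: F1 acks idx 2 -> match: F0=0 F1=2; commitIndex=2
Op 3: append 3 -> log_len=6
Op 4: append 2 -> log_len=8
Op 5: append 2 -> log_len=10
Op 6: F0 acks idx 1 -> match: F0=1 F1=2; commitIndex=2
Op 7: append 3 -> log_len=13
Op 8: F1 acks idx 12 -> match: F0=1 F1=12; commitIndex=12
Op 9: F1 acks idx 2 -> match: F0=1 F1=12; commitIndex=12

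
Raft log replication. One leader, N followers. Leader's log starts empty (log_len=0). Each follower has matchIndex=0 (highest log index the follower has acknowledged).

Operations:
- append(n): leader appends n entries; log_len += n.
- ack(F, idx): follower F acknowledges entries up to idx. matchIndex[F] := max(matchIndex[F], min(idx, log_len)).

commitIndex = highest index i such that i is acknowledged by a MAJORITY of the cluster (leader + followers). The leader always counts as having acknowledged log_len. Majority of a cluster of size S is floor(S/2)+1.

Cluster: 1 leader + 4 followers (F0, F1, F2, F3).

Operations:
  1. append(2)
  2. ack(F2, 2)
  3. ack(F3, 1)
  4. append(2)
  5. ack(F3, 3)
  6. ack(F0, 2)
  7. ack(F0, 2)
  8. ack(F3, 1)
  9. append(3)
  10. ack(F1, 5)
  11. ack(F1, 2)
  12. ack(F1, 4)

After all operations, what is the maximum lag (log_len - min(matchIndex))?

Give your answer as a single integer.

Op 1: append 2 -> log_len=2
Op 2: F2 acks idx 2 -> match: F0=0 F1=0 F2=2 F3=0; commitIndex=0
Op 3: F3 acks idx 1 -> match: F0=0 F1=0 F2=2 F3=1; commitIndex=1
Op 4: append 2 -> log_len=4
Op 5: F3 acks idx 3 -> match: F0=0 F1=0 F2=2 F3=3; commitIndex=2
Op 6: F0 acks idx 2 -> match: F0=2 F1=0 F2=2 F3=3; commitIndex=2
Op 7: F0 acks idx 2 -> match: F0=2 F1=0 F2=2 F3=3; commitIndex=2
Op 8: F3 acks idx 1 -> match: F0=2 F1=0 F2=2 F3=3; commitIndex=2
Op 9: append 3 -> log_len=7
Op 10: F1 acks idx 5 -> match: F0=2 F1=5 F2=2 F3=3; commitIndex=3
Op 11: F1 acks idx 2 -> match: F0=2 F1=5 F2=2 F3=3; commitIndex=3
Op 12: F1 acks idx 4 -> match: F0=2 F1=5 F2=2 F3=3; commitIndex=3

Answer: 5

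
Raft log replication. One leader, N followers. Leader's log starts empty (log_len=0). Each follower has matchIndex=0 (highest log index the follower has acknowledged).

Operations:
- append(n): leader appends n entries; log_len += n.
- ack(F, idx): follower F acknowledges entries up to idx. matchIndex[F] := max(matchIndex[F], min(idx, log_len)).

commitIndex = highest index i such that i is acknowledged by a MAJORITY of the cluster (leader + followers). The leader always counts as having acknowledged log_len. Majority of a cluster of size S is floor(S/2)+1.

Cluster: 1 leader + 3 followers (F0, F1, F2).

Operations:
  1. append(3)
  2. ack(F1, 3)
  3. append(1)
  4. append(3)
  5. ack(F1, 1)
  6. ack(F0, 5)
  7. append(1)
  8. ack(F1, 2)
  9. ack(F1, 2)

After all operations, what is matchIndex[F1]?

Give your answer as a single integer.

Op 1: append 3 -> log_len=3
Op 2: F1 acks idx 3 -> match: F0=0 F1=3 F2=0; commitIndex=0
Op 3: append 1 -> log_len=4
Op 4: append 3 -> log_len=7
Op 5: F1 acks idx 1 -> match: F0=0 F1=3 F2=0; commitIndex=0
Op 6: F0 acks idx 5 -> match: F0=5 F1=3 F2=0; commitIndex=3
Op 7: append 1 -> log_len=8
Op 8: F1 acks idx 2 -> match: F0=5 F1=3 F2=0; commitIndex=3
Op 9: F1 acks idx 2 -> match: F0=5 F1=3 F2=0; commitIndex=3

Answer: 3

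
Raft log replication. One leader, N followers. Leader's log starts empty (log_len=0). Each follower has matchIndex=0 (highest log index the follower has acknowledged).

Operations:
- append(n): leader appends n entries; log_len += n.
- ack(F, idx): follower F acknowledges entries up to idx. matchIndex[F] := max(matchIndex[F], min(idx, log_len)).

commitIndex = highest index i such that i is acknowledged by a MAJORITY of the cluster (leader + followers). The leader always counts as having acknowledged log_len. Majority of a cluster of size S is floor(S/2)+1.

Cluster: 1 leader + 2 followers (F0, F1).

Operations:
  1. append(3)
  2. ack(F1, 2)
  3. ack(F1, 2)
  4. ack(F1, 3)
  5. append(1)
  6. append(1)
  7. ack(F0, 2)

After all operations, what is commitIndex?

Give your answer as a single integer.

Op 1: append 3 -> log_len=3
Op 2: F1 acks idx 2 -> match: F0=0 F1=2; commitIndex=2
Op 3: F1 acks idx 2 -> match: F0=0 F1=2; commitIndex=2
Op 4: F1 acks idx 3 -> match: F0=0 F1=3; commitIndex=3
Op 5: append 1 -> log_len=4
Op 6: append 1 -> log_len=5
Op 7: F0 acks idx 2 -> match: F0=2 F1=3; commitIndex=3

Answer: 3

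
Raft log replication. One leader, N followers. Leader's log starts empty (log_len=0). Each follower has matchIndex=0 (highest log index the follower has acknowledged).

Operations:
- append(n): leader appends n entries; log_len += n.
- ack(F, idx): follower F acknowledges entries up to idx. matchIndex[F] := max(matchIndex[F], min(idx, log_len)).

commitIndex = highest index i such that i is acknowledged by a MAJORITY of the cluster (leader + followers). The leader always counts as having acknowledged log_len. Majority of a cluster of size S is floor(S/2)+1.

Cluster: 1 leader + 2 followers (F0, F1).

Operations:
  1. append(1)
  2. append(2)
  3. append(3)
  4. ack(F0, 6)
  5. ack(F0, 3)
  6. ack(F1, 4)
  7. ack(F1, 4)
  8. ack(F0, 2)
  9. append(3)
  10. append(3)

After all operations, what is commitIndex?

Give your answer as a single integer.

Op 1: append 1 -> log_len=1
Op 2: append 2 -> log_len=3
Op 3: append 3 -> log_len=6
Op 4: F0 acks idx 6 -> match: F0=6 F1=0; commitIndex=6
Op 5: F0 acks idx 3 -> match: F0=6 F1=0; commitIndex=6
Op 6: F1 acks idx 4 -> match: F0=6 F1=4; commitIndex=6
Op 7: F1 acks idx 4 -> match: F0=6 F1=4; commitIndex=6
Op 8: F0 acks idx 2 -> match: F0=6 F1=4; commitIndex=6
Op 9: append 3 -> log_len=9
Op 10: append 3 -> log_len=12

Answer: 6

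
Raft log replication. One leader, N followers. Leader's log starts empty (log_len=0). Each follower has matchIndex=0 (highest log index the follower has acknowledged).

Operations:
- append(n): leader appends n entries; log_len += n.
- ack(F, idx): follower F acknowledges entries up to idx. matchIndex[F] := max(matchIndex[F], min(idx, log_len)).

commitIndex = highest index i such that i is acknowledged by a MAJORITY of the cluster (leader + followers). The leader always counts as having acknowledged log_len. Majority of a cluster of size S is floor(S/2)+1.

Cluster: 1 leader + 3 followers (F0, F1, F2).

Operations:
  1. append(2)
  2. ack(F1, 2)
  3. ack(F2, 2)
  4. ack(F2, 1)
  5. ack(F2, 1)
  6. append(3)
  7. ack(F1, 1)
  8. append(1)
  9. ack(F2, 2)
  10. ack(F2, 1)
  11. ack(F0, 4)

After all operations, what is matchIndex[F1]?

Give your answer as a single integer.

Answer: 2

Derivation:
Op 1: append 2 -> log_len=2
Op 2: F1 acks idx 2 -> match: F0=0 F1=2 F2=0; commitIndex=0
Op 3: F2 acks idx 2 -> match: F0=0 F1=2 F2=2; commitIndex=2
Op 4: F2 acks idx 1 -> match: F0=0 F1=2 F2=2; commitIndex=2
Op 5: F2 acks idx 1 -> match: F0=0 F1=2 F2=2; commitIndex=2
Op 6: append 3 -> log_len=5
Op 7: F1 acks idx 1 -> match: F0=0 F1=2 F2=2; commitIndex=2
Op 8: append 1 -> log_len=6
Op 9: F2 acks idx 2 -> match: F0=0 F1=2 F2=2; commitIndex=2
Op 10: F2 acks idx 1 -> match: F0=0 F1=2 F2=2; commitIndex=2
Op 11: F0 acks idx 4 -> match: F0=4 F1=2 F2=2; commitIndex=2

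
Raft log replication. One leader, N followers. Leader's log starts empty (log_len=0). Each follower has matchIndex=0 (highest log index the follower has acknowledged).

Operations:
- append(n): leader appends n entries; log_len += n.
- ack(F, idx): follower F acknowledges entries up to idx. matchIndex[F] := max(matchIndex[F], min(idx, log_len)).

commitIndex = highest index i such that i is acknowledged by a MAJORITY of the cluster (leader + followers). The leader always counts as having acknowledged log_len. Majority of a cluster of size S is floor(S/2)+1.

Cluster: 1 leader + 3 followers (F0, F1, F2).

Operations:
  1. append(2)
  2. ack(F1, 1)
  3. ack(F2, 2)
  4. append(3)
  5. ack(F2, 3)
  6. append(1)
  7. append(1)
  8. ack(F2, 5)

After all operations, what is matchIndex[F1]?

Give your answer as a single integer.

Op 1: append 2 -> log_len=2
Op 2: F1 acks idx 1 -> match: F0=0 F1=1 F2=0; commitIndex=0
Op 3: F2 acks idx 2 -> match: F0=0 F1=1 F2=2; commitIndex=1
Op 4: append 3 -> log_len=5
Op 5: F2 acks idx 3 -> match: F0=0 F1=1 F2=3; commitIndex=1
Op 6: append 1 -> log_len=6
Op 7: append 1 -> log_len=7
Op 8: F2 acks idx 5 -> match: F0=0 F1=1 F2=5; commitIndex=1

Answer: 1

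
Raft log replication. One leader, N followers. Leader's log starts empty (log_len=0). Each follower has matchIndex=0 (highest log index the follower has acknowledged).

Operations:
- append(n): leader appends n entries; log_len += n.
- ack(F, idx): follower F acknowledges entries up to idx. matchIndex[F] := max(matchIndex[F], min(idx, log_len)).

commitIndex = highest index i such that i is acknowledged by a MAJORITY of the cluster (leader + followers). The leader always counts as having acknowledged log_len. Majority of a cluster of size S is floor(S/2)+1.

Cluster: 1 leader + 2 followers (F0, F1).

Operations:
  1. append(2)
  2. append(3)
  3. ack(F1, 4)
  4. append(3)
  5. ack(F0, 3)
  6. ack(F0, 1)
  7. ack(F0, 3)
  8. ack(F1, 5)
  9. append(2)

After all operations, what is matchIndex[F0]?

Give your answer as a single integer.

Op 1: append 2 -> log_len=2
Op 2: append 3 -> log_len=5
Op 3: F1 acks idx 4 -> match: F0=0 F1=4; commitIndex=4
Op 4: append 3 -> log_len=8
Op 5: F0 acks idx 3 -> match: F0=3 F1=4; commitIndex=4
Op 6: F0 acks idx 1 -> match: F0=3 F1=4; commitIndex=4
Op 7: F0 acks idx 3 -> match: F0=3 F1=4; commitIndex=4
Op 8: F1 acks idx 5 -> match: F0=3 F1=5; commitIndex=5
Op 9: append 2 -> log_len=10

Answer: 3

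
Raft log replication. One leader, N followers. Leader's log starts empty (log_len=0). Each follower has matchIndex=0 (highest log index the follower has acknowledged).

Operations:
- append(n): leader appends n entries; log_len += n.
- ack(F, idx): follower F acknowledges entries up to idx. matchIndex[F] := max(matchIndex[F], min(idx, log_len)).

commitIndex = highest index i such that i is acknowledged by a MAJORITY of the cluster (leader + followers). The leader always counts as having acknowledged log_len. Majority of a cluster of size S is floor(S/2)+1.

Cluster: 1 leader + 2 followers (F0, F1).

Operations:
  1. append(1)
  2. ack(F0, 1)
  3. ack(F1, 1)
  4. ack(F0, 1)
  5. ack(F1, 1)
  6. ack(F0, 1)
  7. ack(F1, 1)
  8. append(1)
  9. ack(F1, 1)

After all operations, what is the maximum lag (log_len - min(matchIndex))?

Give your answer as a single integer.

Op 1: append 1 -> log_len=1
Op 2: F0 acks idx 1 -> match: F0=1 F1=0; commitIndex=1
Op 3: F1 acks idx 1 -> match: F0=1 F1=1; commitIndex=1
Op 4: F0 acks idx 1 -> match: F0=1 F1=1; commitIndex=1
Op 5: F1 acks idx 1 -> match: F0=1 F1=1; commitIndex=1
Op 6: F0 acks idx 1 -> match: F0=1 F1=1; commitIndex=1
Op 7: F1 acks idx 1 -> match: F0=1 F1=1; commitIndex=1
Op 8: append 1 -> log_len=2
Op 9: F1 acks idx 1 -> match: F0=1 F1=1; commitIndex=1

Answer: 1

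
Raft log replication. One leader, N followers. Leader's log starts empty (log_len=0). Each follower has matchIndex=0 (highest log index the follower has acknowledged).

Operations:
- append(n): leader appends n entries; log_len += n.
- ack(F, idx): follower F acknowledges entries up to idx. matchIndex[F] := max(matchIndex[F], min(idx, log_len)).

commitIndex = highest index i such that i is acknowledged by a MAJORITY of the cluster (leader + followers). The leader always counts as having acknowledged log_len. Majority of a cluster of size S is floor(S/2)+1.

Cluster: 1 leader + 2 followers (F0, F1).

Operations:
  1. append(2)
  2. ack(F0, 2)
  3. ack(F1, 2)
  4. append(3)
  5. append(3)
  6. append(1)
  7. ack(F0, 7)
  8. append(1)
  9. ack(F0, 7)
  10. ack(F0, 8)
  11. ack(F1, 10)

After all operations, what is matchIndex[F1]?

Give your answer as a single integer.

Op 1: append 2 -> log_len=2
Op 2: F0 acks idx 2 -> match: F0=2 F1=0; commitIndex=2
Op 3: F1 acks idx 2 -> match: F0=2 F1=2; commitIndex=2
Op 4: append 3 -> log_len=5
Op 5: append 3 -> log_len=8
Op 6: append 1 -> log_len=9
Op 7: F0 acks idx 7 -> match: F0=7 F1=2; commitIndex=7
Op 8: append 1 -> log_len=10
Op 9: F0 acks idx 7 -> match: F0=7 F1=2; commitIndex=7
Op 10: F0 acks idx 8 -> match: F0=8 F1=2; commitIndex=8
Op 11: F1 acks idx 10 -> match: F0=8 F1=10; commitIndex=10

Answer: 10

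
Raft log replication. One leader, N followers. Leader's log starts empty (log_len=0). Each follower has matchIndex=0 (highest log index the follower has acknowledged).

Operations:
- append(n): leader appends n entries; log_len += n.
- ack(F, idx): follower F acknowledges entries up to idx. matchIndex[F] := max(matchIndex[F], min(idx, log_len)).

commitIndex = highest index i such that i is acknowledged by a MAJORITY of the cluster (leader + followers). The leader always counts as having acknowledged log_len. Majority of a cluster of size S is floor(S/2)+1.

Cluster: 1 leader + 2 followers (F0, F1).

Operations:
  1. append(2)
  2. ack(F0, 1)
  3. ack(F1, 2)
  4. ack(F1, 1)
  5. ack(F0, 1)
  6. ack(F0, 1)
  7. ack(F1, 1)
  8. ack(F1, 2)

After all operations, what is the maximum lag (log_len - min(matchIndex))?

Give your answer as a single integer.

Op 1: append 2 -> log_len=2
Op 2: F0 acks idx 1 -> match: F0=1 F1=0; commitIndex=1
Op 3: F1 acks idx 2 -> match: F0=1 F1=2; commitIndex=2
Op 4: F1 acks idx 1 -> match: F0=1 F1=2; commitIndex=2
Op 5: F0 acks idx 1 -> match: F0=1 F1=2; commitIndex=2
Op 6: F0 acks idx 1 -> match: F0=1 F1=2; commitIndex=2
Op 7: F1 acks idx 1 -> match: F0=1 F1=2; commitIndex=2
Op 8: F1 acks idx 2 -> match: F0=1 F1=2; commitIndex=2

Answer: 1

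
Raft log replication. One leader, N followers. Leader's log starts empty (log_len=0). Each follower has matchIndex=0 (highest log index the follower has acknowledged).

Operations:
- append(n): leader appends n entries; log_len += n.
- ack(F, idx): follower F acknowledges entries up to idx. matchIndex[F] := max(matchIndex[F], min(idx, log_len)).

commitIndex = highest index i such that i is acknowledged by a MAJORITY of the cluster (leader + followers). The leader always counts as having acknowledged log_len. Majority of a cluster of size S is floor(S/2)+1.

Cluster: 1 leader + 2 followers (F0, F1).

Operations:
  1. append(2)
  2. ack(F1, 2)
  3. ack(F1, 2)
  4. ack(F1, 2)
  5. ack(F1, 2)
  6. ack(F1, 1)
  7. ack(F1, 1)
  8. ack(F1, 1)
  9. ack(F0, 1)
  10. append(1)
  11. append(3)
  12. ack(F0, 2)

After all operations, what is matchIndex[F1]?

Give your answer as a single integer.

Op 1: append 2 -> log_len=2
Op 2: F1 acks idx 2 -> match: F0=0 F1=2; commitIndex=2
Op 3: F1 acks idx 2 -> match: F0=0 F1=2; commitIndex=2
Op 4: F1 acks idx 2 -> match: F0=0 F1=2; commitIndex=2
Op 5: F1 acks idx 2 -> match: F0=0 F1=2; commitIndex=2
Op 6: F1 acks idx 1 -> match: F0=0 F1=2; commitIndex=2
Op 7: F1 acks idx 1 -> match: F0=0 F1=2; commitIndex=2
Op 8: F1 acks idx 1 -> match: F0=0 F1=2; commitIndex=2
Op 9: F0 acks idx 1 -> match: F0=1 F1=2; commitIndex=2
Op 10: append 1 -> log_len=3
Op 11: append 3 -> log_len=6
Op 12: F0 acks idx 2 -> match: F0=2 F1=2; commitIndex=2

Answer: 2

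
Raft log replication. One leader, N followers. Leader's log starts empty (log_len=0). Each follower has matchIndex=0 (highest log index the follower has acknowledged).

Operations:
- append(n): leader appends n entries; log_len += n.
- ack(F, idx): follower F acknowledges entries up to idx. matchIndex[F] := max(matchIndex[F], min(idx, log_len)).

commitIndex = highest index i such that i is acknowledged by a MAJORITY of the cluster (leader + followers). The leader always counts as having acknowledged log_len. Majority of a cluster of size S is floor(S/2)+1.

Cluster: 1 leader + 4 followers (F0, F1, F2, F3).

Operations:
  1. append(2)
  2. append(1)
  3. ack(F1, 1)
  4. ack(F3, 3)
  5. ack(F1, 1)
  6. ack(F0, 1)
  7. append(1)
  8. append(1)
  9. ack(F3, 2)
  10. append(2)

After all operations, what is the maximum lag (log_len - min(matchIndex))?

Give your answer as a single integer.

Op 1: append 2 -> log_len=2
Op 2: append 1 -> log_len=3
Op 3: F1 acks idx 1 -> match: F0=0 F1=1 F2=0 F3=0; commitIndex=0
Op 4: F3 acks idx 3 -> match: F0=0 F1=1 F2=0 F3=3; commitIndex=1
Op 5: F1 acks idx 1 -> match: F0=0 F1=1 F2=0 F3=3; commitIndex=1
Op 6: F0 acks idx 1 -> match: F0=1 F1=1 F2=0 F3=3; commitIndex=1
Op 7: append 1 -> log_len=4
Op 8: append 1 -> log_len=5
Op 9: F3 acks idx 2 -> match: F0=1 F1=1 F2=0 F3=3; commitIndex=1
Op 10: append 2 -> log_len=7

Answer: 7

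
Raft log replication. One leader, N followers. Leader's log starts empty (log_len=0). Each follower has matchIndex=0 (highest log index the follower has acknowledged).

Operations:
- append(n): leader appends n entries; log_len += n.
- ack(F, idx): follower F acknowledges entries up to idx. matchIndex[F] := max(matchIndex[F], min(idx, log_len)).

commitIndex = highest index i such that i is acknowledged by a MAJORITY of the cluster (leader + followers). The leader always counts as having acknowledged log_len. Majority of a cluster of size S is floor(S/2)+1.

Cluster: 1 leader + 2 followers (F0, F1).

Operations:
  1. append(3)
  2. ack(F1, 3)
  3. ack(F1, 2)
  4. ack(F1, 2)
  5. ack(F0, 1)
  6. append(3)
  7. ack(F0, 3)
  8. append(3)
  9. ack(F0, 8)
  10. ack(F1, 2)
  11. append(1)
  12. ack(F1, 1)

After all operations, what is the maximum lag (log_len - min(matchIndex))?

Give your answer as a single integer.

Op 1: append 3 -> log_len=3
Op 2: F1 acks idx 3 -> match: F0=0 F1=3; commitIndex=3
Op 3: F1 acks idx 2 -> match: F0=0 F1=3; commitIndex=3
Op 4: F1 acks idx 2 -> match: F0=0 F1=3; commitIndex=3
Op 5: F0 acks idx 1 -> match: F0=1 F1=3; commitIndex=3
Op 6: append 3 -> log_len=6
Op 7: F0 acks idx 3 -> match: F0=3 F1=3; commitIndex=3
Op 8: append 3 -> log_len=9
Op 9: F0 acks idx 8 -> match: F0=8 F1=3; commitIndex=8
Op 10: F1 acks idx 2 -> match: F0=8 F1=3; commitIndex=8
Op 11: append 1 -> log_len=10
Op 12: F1 acks idx 1 -> match: F0=8 F1=3; commitIndex=8

Answer: 7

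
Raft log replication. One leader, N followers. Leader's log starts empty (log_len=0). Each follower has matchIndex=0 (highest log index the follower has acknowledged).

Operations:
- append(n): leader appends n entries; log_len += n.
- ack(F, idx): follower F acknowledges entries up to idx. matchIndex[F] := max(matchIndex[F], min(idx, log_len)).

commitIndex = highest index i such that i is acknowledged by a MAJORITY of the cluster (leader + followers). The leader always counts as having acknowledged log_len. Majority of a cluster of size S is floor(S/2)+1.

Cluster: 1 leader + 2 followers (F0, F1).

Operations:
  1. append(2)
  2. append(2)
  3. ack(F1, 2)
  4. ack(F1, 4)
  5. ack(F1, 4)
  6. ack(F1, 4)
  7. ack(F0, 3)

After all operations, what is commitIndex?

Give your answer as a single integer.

Answer: 4

Derivation:
Op 1: append 2 -> log_len=2
Op 2: append 2 -> log_len=4
Op 3: F1 acks idx 2 -> match: F0=0 F1=2; commitIndex=2
Op 4: F1 acks idx 4 -> match: F0=0 F1=4; commitIndex=4
Op 5: F1 acks idx 4 -> match: F0=0 F1=4; commitIndex=4
Op 6: F1 acks idx 4 -> match: F0=0 F1=4; commitIndex=4
Op 7: F0 acks idx 3 -> match: F0=3 F1=4; commitIndex=4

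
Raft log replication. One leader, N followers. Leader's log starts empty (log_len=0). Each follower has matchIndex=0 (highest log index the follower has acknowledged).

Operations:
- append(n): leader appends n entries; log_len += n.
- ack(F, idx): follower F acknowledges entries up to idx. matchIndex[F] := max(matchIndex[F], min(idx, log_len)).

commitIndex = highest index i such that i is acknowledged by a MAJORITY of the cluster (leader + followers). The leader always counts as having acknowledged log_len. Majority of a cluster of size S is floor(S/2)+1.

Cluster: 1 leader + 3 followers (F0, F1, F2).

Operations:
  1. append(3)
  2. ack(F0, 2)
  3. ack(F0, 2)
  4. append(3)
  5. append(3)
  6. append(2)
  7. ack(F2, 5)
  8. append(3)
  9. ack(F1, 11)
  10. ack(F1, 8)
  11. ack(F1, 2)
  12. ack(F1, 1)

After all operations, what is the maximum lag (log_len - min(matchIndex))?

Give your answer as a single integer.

Answer: 12

Derivation:
Op 1: append 3 -> log_len=3
Op 2: F0 acks idx 2 -> match: F0=2 F1=0 F2=0; commitIndex=0
Op 3: F0 acks idx 2 -> match: F0=2 F1=0 F2=0; commitIndex=0
Op 4: append 3 -> log_len=6
Op 5: append 3 -> log_len=9
Op 6: append 2 -> log_len=11
Op 7: F2 acks idx 5 -> match: F0=2 F1=0 F2=5; commitIndex=2
Op 8: append 3 -> log_len=14
Op 9: F1 acks idx 11 -> match: F0=2 F1=11 F2=5; commitIndex=5
Op 10: F1 acks idx 8 -> match: F0=2 F1=11 F2=5; commitIndex=5
Op 11: F1 acks idx 2 -> match: F0=2 F1=11 F2=5; commitIndex=5
Op 12: F1 acks idx 1 -> match: F0=2 F1=11 F2=5; commitIndex=5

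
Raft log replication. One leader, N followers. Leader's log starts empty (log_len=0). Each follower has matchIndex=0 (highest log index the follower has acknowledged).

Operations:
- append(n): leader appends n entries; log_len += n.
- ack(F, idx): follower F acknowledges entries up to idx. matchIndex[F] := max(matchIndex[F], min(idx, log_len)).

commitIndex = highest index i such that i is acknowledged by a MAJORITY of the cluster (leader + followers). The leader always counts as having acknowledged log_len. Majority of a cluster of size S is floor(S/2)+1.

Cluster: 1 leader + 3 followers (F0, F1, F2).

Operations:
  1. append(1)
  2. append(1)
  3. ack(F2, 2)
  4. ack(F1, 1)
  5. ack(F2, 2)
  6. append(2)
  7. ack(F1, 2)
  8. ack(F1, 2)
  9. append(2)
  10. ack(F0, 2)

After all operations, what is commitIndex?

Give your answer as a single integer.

Answer: 2

Derivation:
Op 1: append 1 -> log_len=1
Op 2: append 1 -> log_len=2
Op 3: F2 acks idx 2 -> match: F0=0 F1=0 F2=2; commitIndex=0
Op 4: F1 acks idx 1 -> match: F0=0 F1=1 F2=2; commitIndex=1
Op 5: F2 acks idx 2 -> match: F0=0 F1=1 F2=2; commitIndex=1
Op 6: append 2 -> log_len=4
Op 7: F1 acks idx 2 -> match: F0=0 F1=2 F2=2; commitIndex=2
Op 8: F1 acks idx 2 -> match: F0=0 F1=2 F2=2; commitIndex=2
Op 9: append 2 -> log_len=6
Op 10: F0 acks idx 2 -> match: F0=2 F1=2 F2=2; commitIndex=2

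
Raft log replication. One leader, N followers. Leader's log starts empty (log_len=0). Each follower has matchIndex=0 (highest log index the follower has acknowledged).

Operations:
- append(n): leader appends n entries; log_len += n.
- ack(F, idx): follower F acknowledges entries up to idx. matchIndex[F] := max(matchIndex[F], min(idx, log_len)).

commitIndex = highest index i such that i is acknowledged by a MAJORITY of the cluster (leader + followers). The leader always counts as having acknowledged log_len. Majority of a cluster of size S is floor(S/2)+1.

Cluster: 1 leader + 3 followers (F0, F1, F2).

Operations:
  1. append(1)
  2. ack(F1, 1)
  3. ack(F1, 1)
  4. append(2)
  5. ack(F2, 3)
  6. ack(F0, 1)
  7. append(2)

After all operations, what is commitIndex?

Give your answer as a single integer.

Answer: 1

Derivation:
Op 1: append 1 -> log_len=1
Op 2: F1 acks idx 1 -> match: F0=0 F1=1 F2=0; commitIndex=0
Op 3: F1 acks idx 1 -> match: F0=0 F1=1 F2=0; commitIndex=0
Op 4: append 2 -> log_len=3
Op 5: F2 acks idx 3 -> match: F0=0 F1=1 F2=3; commitIndex=1
Op 6: F0 acks idx 1 -> match: F0=1 F1=1 F2=3; commitIndex=1
Op 7: append 2 -> log_len=5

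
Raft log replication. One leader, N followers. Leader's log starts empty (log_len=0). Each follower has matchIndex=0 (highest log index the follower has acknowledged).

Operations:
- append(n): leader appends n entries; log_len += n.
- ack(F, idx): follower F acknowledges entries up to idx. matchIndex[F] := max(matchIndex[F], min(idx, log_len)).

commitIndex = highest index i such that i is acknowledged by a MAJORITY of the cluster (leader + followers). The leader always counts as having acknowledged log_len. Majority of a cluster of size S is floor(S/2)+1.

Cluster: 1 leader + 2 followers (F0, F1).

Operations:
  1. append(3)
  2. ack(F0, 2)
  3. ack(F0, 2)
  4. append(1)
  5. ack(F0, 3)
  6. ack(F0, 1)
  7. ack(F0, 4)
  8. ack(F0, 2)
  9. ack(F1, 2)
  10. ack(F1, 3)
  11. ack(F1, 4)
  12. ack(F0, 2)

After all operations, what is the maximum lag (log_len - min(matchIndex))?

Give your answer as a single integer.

Answer: 0

Derivation:
Op 1: append 3 -> log_len=3
Op 2: F0 acks idx 2 -> match: F0=2 F1=0; commitIndex=2
Op 3: F0 acks idx 2 -> match: F0=2 F1=0; commitIndex=2
Op 4: append 1 -> log_len=4
Op 5: F0 acks idx 3 -> match: F0=3 F1=0; commitIndex=3
Op 6: F0 acks idx 1 -> match: F0=3 F1=0; commitIndex=3
Op 7: F0 acks idx 4 -> match: F0=4 F1=0; commitIndex=4
Op 8: F0 acks idx 2 -> match: F0=4 F1=0; commitIndex=4
Op 9: F1 acks idx 2 -> match: F0=4 F1=2; commitIndex=4
Op 10: F1 acks idx 3 -> match: F0=4 F1=3; commitIndex=4
Op 11: F1 acks idx 4 -> match: F0=4 F1=4; commitIndex=4
Op 12: F0 acks idx 2 -> match: F0=4 F1=4; commitIndex=4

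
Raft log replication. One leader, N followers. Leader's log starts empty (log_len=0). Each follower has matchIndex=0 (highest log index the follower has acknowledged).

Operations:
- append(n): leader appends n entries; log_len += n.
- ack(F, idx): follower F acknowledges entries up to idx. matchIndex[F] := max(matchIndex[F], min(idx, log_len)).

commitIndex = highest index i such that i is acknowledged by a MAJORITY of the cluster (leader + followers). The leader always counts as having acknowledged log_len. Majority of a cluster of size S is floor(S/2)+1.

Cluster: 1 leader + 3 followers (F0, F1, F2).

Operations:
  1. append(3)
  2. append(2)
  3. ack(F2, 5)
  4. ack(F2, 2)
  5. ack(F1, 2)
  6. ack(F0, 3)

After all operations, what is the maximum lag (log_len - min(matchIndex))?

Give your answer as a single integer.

Answer: 3

Derivation:
Op 1: append 3 -> log_len=3
Op 2: append 2 -> log_len=5
Op 3: F2 acks idx 5 -> match: F0=0 F1=0 F2=5; commitIndex=0
Op 4: F2 acks idx 2 -> match: F0=0 F1=0 F2=5; commitIndex=0
Op 5: F1 acks idx 2 -> match: F0=0 F1=2 F2=5; commitIndex=2
Op 6: F0 acks idx 3 -> match: F0=3 F1=2 F2=5; commitIndex=3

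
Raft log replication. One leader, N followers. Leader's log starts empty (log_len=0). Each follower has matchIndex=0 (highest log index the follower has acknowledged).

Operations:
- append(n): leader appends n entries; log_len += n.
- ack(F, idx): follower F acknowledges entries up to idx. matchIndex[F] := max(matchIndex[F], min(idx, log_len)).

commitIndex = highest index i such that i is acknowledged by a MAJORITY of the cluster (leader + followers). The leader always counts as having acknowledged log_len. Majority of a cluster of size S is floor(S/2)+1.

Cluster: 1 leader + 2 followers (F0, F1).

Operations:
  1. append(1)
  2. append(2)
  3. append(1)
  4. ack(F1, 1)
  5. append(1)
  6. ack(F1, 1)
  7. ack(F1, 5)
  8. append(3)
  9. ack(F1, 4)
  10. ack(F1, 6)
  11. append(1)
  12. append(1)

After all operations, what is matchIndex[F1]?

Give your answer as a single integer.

Op 1: append 1 -> log_len=1
Op 2: append 2 -> log_len=3
Op 3: append 1 -> log_len=4
Op 4: F1 acks idx 1 -> match: F0=0 F1=1; commitIndex=1
Op 5: append 1 -> log_len=5
Op 6: F1 acks idx 1 -> match: F0=0 F1=1; commitIndex=1
Op 7: F1 acks idx 5 -> match: F0=0 F1=5; commitIndex=5
Op 8: append 3 -> log_len=8
Op 9: F1 acks idx 4 -> match: F0=0 F1=5; commitIndex=5
Op 10: F1 acks idx 6 -> match: F0=0 F1=6; commitIndex=6
Op 11: append 1 -> log_len=9
Op 12: append 1 -> log_len=10

Answer: 6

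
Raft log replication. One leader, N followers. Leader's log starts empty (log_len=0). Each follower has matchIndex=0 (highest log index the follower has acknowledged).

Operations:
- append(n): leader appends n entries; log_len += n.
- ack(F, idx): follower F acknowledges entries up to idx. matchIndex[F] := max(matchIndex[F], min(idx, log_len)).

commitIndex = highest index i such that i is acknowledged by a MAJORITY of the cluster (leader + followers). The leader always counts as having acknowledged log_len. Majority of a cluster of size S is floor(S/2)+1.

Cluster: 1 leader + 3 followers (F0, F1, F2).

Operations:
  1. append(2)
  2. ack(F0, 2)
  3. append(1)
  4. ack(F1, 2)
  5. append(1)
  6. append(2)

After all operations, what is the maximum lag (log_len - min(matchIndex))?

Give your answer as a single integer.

Op 1: append 2 -> log_len=2
Op 2: F0 acks idx 2 -> match: F0=2 F1=0 F2=0; commitIndex=0
Op 3: append 1 -> log_len=3
Op 4: F1 acks idx 2 -> match: F0=2 F1=2 F2=0; commitIndex=2
Op 5: append 1 -> log_len=4
Op 6: append 2 -> log_len=6

Answer: 6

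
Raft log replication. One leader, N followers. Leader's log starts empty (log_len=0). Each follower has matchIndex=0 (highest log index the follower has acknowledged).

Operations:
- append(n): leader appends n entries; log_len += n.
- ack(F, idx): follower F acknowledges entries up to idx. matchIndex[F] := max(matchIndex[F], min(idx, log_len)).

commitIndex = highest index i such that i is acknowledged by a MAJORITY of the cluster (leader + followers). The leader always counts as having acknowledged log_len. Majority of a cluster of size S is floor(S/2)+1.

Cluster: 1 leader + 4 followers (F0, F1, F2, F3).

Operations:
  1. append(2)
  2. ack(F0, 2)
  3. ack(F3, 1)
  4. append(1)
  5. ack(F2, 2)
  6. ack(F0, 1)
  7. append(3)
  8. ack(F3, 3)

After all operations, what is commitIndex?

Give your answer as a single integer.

Op 1: append 2 -> log_len=2
Op 2: F0 acks idx 2 -> match: F0=2 F1=0 F2=0 F3=0; commitIndex=0
Op 3: F3 acks idx 1 -> match: F0=2 F1=0 F2=0 F3=1; commitIndex=1
Op 4: append 1 -> log_len=3
Op 5: F2 acks idx 2 -> match: F0=2 F1=0 F2=2 F3=1; commitIndex=2
Op 6: F0 acks idx 1 -> match: F0=2 F1=0 F2=2 F3=1; commitIndex=2
Op 7: append 3 -> log_len=6
Op 8: F3 acks idx 3 -> match: F0=2 F1=0 F2=2 F3=3; commitIndex=2

Answer: 2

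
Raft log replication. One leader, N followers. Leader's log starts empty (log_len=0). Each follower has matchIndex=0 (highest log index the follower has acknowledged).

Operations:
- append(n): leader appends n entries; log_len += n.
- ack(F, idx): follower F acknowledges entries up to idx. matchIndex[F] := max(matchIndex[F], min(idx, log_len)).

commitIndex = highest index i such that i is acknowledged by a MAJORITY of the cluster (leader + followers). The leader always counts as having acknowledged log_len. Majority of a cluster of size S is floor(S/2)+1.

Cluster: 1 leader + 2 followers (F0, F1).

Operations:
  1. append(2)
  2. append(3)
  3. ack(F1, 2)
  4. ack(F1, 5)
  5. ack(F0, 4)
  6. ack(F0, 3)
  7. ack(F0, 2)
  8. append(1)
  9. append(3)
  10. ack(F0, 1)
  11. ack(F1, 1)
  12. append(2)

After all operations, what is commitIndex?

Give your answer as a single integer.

Answer: 5

Derivation:
Op 1: append 2 -> log_len=2
Op 2: append 3 -> log_len=5
Op 3: F1 acks idx 2 -> match: F0=0 F1=2; commitIndex=2
Op 4: F1 acks idx 5 -> match: F0=0 F1=5; commitIndex=5
Op 5: F0 acks idx 4 -> match: F0=4 F1=5; commitIndex=5
Op 6: F0 acks idx 3 -> match: F0=4 F1=5; commitIndex=5
Op 7: F0 acks idx 2 -> match: F0=4 F1=5; commitIndex=5
Op 8: append 1 -> log_len=6
Op 9: append 3 -> log_len=9
Op 10: F0 acks idx 1 -> match: F0=4 F1=5; commitIndex=5
Op 11: F1 acks idx 1 -> match: F0=4 F1=5; commitIndex=5
Op 12: append 2 -> log_len=11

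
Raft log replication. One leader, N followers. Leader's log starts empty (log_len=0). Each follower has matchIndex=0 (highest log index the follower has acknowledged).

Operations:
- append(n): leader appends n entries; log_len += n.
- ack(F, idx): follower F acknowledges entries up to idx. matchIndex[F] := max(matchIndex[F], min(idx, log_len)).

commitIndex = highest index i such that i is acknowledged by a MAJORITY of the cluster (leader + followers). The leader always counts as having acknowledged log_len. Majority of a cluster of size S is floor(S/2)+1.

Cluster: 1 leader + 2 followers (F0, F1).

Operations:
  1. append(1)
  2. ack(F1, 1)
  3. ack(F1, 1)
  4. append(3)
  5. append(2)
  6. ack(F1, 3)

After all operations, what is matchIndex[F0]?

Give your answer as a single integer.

Answer: 0

Derivation:
Op 1: append 1 -> log_len=1
Op 2: F1 acks idx 1 -> match: F0=0 F1=1; commitIndex=1
Op 3: F1 acks idx 1 -> match: F0=0 F1=1; commitIndex=1
Op 4: append 3 -> log_len=4
Op 5: append 2 -> log_len=6
Op 6: F1 acks idx 3 -> match: F0=0 F1=3; commitIndex=3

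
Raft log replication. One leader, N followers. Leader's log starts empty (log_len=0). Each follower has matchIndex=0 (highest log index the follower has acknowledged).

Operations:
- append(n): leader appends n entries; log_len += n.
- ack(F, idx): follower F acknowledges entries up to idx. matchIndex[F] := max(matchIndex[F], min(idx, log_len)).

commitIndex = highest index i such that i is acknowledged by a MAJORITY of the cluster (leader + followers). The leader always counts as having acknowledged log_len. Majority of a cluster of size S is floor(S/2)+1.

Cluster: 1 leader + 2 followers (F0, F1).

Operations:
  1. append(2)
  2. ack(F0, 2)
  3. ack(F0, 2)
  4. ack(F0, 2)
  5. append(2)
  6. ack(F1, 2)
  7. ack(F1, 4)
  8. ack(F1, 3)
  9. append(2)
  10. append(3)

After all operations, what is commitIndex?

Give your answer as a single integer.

Op 1: append 2 -> log_len=2
Op 2: F0 acks idx 2 -> match: F0=2 F1=0; commitIndex=2
Op 3: F0 acks idx 2 -> match: F0=2 F1=0; commitIndex=2
Op 4: F0 acks idx 2 -> match: F0=2 F1=0; commitIndex=2
Op 5: append 2 -> log_len=4
Op 6: F1 acks idx 2 -> match: F0=2 F1=2; commitIndex=2
Op 7: F1 acks idx 4 -> match: F0=2 F1=4; commitIndex=4
Op 8: F1 acks idx 3 -> match: F0=2 F1=4; commitIndex=4
Op 9: append 2 -> log_len=6
Op 10: append 3 -> log_len=9

Answer: 4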